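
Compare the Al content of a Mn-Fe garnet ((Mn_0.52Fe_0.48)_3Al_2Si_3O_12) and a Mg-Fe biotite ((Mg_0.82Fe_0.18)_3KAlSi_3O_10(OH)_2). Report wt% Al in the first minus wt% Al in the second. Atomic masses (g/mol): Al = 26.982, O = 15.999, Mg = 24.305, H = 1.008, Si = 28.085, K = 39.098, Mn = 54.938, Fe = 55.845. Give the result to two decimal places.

First mineral: 53.964 g Al in 496.327 g formula = 10.87 wt% Al.
Second mineral: 26.982 g Al in 434.286 g formula = 6.21 wt% Al.
10.87% − 6.21% gives a difference of 4.66 percentage points.

4.66 percentage points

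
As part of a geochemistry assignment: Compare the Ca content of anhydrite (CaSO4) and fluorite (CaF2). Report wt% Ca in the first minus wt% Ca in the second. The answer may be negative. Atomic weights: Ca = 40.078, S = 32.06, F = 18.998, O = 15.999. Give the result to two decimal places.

Ca in CaSO4: molar mass 136.134 g/mol; 1×40.078 = 40.078 g → 29.44 wt%.
Ca in CaF2: molar mass 78.074 g/mol; 1×40.078 = 40.078 g → 51.33 wt%.
Difference = 29.44 − 51.33 = -21.89 percentage points.

-21.89 percentage points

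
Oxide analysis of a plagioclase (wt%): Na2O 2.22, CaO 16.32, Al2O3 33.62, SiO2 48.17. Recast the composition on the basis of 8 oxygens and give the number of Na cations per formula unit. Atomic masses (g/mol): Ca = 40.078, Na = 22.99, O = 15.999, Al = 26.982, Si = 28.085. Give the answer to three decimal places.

2.22 wt% Na2O ÷ 61.979 g/mol = 0.03582 mol, giving 0.07164 Na and 0.03582 O.
16.32 wt% CaO ÷ 56.077 g/mol = 0.29103 mol, giving 0.29103 Ca and 0.29103 O.
33.62 wt% Al2O3 ÷ 101.961 g/mol = 0.32973 mol, giving 0.65946 Al and 0.98919 O.
48.17 wt% SiO2 ÷ 60.083 g/mol = 0.80172 mol, giving 0.80172 Si and 1.60344 O.
Oxygen sums to 2.91948; scaling by 8/2.91948 = 2.74021 puts the formula on 8 O.
Na: 0.07164 × 2.74021 = 0.196 atoms per formula unit.

0.196 Na apfu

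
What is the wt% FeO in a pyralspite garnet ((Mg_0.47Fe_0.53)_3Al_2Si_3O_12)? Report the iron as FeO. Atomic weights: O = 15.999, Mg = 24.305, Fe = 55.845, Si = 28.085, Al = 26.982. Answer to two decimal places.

25.20 wt%

M((Mg_0.47Fe_0.53)_3Al_2Si_3O_12) = 453.271 g/mol; M(FeO) = 71.844 g/mol.
Moles FeO per formula unit = 1.59 Fe ÷ 1 = 1.5900.
FeO fraction = (1.5900 × 71.844) / 453.271 = 114.232/453.271 = 0.2520.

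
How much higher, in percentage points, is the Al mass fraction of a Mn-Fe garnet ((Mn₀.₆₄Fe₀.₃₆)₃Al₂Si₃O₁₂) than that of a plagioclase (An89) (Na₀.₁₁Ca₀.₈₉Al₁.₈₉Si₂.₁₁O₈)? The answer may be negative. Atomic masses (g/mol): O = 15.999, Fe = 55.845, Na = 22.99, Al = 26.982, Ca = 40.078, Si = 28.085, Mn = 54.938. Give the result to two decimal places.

M((Mn₀.₆₄Fe₀.₃₆)₃Al₂Si₃O₁₂) = 496.001 g/mol, so wt% Al = 53.964/496.001 × 100 = 10.88%.
M(Na₀.₁₁Ca₀.₈₉Al₁.₈₉Si₂.₁₁O₈) = 276.446 g/mol, so wt% Al = 50.996/276.446 × 100 = 18.45%.
10.88 − 18.45 = -7.57 pp.

-7.57 percentage points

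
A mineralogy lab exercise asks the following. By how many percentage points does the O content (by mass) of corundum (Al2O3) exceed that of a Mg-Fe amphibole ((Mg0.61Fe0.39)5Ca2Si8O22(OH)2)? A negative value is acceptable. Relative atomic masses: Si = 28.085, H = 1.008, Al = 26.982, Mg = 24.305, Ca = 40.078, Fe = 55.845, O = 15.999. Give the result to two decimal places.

3.13 percentage points

M(Al2O3) = 101.961 g/mol, so wt% O = 47.997/101.961 × 100 = 47.07%.
M((Mg0.61Fe0.39)5Ca2Si8O22(OH)2) = 873.856 g/mol, so wt% O = 383.976/873.856 × 100 = 43.94%.
47.07 − 43.94 = 3.13 pp.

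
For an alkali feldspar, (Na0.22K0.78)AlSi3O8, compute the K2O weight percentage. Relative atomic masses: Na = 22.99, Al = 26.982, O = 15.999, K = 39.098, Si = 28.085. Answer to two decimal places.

13.37 wt%

Formula mass = 274.783 g/mol.
0.78 K → 0.3900 mol K2O per formula unit; M(K2O) = 94.195, so K2O mass = 36.736 g.
36.736/274.783 × 100 = 13.37 wt%.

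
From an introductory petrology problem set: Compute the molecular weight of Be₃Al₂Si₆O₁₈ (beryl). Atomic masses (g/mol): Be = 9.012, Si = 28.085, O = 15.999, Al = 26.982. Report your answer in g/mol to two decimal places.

M = 3×9.012 + 2×26.982 + 6×28.085 + 18×15.999

537.49 g/mol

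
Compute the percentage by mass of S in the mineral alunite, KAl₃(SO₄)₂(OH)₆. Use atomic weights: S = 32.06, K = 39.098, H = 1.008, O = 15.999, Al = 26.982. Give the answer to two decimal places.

15.48 wt%

Formula mass = 1·39.098 + 3·26.982 + 2·32.06 + 14·15.999 + 6·1.008 = 414.198 g/mol, of which 64.120 g is S.
So S makes up 64.120/414.198 = 0.1548 of the mass, i.e. 15.48%.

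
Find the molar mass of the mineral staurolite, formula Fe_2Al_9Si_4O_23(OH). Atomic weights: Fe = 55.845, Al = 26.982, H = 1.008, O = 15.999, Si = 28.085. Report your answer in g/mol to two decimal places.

851.85 g/mol

Fe: 2 × 55.845 = 111.6900
Al: 9 × 26.982 = 242.8380
Si: 4 × 28.085 = 112.3400
O: 24 × 15.999 = 383.9760
H: 1 × 1.008 = 1.0080
Summing the contributions gives the formula mass.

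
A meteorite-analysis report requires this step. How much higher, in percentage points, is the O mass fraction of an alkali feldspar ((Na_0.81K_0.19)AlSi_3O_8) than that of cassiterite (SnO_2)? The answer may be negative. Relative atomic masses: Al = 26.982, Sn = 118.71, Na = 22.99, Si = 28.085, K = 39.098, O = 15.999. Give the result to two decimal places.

M((Na_0.81K_0.19)AlSi_3O_8) = 265.280 g/mol, so wt% O = 127.992/265.280 × 100 = 48.25%.
M(SnO_2) = 150.708 g/mol, so wt% O = 31.998/150.708 × 100 = 21.23%.
48.25 − 21.23 = 27.02 pp.

27.02 percentage points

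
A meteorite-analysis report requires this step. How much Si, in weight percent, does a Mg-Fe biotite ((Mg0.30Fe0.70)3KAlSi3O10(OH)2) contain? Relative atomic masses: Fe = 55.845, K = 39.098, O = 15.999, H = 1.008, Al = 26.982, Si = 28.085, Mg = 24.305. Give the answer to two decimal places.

M((Mg0.30Fe0.70)3KAlSi3O10(OH)2) = 483.488 g/mol.
Si contributes 3 × 28.085 = 84.255 g per mole.
84.255/483.488 = 0.1743 → 17.43%.

17.43 weight percent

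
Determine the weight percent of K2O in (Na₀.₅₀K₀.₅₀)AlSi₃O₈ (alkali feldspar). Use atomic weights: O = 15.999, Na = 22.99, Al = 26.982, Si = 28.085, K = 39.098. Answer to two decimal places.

8.71 wt%

Molar mass of (Na₀.₅₀K₀.₅₀)AlSi₃O₈ = 0.50·22.99 + 0.50·39.098 + 1·26.982 + 3·28.085 + 8·15.999 = 270.273 g/mol.
Each formula unit contains 0.50 K, equivalent to 0.50/2 = 0.2500 mol K2O.
M(K2O) = 2×39.098 + 1×15.999 = 94.195 g/mol.
Mass of K2O per formula unit = 0.2500 × 94.195 = 23.549 g.
K2O wt% = 23.549 / 270.273 × 100 = 8.71%.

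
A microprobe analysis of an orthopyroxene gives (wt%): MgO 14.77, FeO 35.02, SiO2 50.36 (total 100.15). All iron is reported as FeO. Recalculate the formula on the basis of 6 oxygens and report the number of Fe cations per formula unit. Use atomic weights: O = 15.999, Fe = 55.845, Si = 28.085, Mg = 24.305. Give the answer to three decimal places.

1.156 Fe apfu

MgO (M=40.304): mol = 0.36646; Mg = 0.36646, O = 0.36646.
FeO (M=71.844): mol = 0.48745; Fe = 0.48745, O = 0.48745.
SiO2 (M=60.083): mol = 0.83817; Si = 0.83817, O = 1.67634.
ΣO = 2.53025; factor = 6/ΣO = 2.37131.
Fe apfu = 0.48745 × 2.37131 = 1.156.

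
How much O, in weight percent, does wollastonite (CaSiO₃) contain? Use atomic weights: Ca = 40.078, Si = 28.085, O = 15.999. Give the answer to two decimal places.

41.32 weight percent

Formula mass = 1*40.078 + 1*28.085 + 3*15.999 = 116.160 g/mol, of which 47.997 g is O.
So O makes up 47.997/116.160 = 0.4132 of the mass, i.e. 41.32%.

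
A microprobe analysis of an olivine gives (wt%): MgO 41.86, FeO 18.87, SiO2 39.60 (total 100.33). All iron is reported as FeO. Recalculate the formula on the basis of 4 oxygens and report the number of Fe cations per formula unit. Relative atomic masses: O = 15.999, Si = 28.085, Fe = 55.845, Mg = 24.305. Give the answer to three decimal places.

0.401 Fe apfu

41.86 wt% MgO ÷ 40.304 g/mol = 1.03861 mol, giving 1.03861 Mg and 1.03861 O.
18.87 wt% FeO ÷ 71.844 g/mol = 0.26265 mol, giving 0.26265 Fe and 0.26265 O.
39.60 wt% SiO2 ÷ 60.083 g/mol = 0.65909 mol, giving 0.65909 Si and 1.31818 O.
Oxygen sums to 2.61944; scaling by 4/2.61944 = 1.52704 puts the formula on 4 O.
Fe: 0.26265 × 1.52704 = 0.401 atoms per formula unit.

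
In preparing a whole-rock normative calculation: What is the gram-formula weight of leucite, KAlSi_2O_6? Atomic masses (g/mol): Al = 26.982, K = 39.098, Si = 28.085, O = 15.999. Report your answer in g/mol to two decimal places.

218.24 g/mol

The formula mass is the sum 1×39.098 + 1×26.982 + 2×28.085 + 6×15.999.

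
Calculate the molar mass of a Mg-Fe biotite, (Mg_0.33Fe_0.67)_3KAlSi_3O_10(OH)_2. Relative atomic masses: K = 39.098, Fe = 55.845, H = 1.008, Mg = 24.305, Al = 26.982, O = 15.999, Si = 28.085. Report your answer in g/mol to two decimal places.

M = 0.99×24.305 + 2.01×55.845 + 1×39.098 + 1×26.982 + 3×28.085 + 12×15.999 + 2×1.008

480.65 g/mol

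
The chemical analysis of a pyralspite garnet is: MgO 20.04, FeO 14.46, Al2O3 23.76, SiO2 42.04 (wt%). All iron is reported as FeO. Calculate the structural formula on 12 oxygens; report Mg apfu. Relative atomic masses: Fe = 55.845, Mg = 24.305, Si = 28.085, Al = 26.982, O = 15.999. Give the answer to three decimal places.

2.133 Mg apfu

MgO (M=40.304): mol = 0.49722; Mg = 0.49722, O = 0.49722.
FeO (M=71.844): mol = 0.20127; Fe = 0.20127, O = 0.20127.
Al2O3 (M=101.961): mol = 0.23303; Al = 0.46606, O = 0.69909.
SiO2 (M=60.083): mol = 0.69970; Si = 0.69970, O = 1.39940.
ΣO = 2.79698; factor = 12/ΣO = 4.29034.
Mg apfu = 0.49722 × 4.29034 = 2.133.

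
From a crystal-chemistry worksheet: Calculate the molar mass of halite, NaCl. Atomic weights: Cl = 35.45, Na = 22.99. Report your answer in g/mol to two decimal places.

The formula mass is the sum 1(22.99) + 1(35.45).

58.44 g/mol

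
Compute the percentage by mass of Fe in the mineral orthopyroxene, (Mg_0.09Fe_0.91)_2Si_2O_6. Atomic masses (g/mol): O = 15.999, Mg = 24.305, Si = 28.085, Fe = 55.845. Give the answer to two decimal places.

Formula mass = 0.18·24.305 + 1.82·55.845 + 2·28.085 + 6·15.999 = 258.177 g/mol, of which 101.638 g is Fe.
So Fe makes up 101.638/258.177 = 0.3937 of the mass, i.e. 39.37%.

39.37 weight percent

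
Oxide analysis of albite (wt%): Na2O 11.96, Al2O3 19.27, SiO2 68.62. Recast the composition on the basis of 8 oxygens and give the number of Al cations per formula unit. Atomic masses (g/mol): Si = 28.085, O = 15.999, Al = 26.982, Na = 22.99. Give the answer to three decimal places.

0.993 Al apfu

Na2O (M=61.979): mol = 0.19297; Na = 0.38594, O = 0.19297.
Al2O3 (M=101.961): mol = 0.18899; Al = 0.37798, O = 0.56697.
SiO2 (M=60.083): mol = 1.14209; Si = 1.14209, O = 2.28418.
ΣO = 3.04412; factor = 8/ΣO = 2.62802.
Al apfu = 0.37798 × 2.62802 = 0.993.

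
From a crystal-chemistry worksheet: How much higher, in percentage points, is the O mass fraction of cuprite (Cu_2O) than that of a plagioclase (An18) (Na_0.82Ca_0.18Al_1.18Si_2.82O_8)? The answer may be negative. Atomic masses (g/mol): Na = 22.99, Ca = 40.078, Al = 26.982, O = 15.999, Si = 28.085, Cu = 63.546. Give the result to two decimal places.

M(Cu_2O) = 143.091 g/mol, so wt% O = 15.999/143.091 × 100 = 11.18%.
M(Na_0.82Ca_0.18Al_1.18Si_2.82O_8) = 265.096 g/mol, so wt% O = 127.992/265.096 × 100 = 48.28%.
11.18 − 48.28 = -37.10 pp.

-37.10 percentage points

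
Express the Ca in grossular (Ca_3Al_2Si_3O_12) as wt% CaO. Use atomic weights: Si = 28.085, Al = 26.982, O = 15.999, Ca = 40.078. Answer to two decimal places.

M(Ca_3Al_2Si_3O_12) = 450.441 g/mol; M(CaO) = 56.077 g/mol.
Moles CaO per formula unit = 3 Ca ÷ 1 = 3.0000.
CaO fraction = (3.0000 × 56.077) / 450.441 = 168.231/450.441 = 0.3735.

37.35 wt%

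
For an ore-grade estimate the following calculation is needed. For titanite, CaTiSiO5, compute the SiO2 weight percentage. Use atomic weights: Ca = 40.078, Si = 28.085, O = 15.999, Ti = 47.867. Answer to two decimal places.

30.65 wt%

Molar mass of CaTiSiO5 = 1×40.078 + 1×47.867 + 1×28.085 + 5×15.999 = 196.025 g/mol.
Each formula unit contains 1 Si, equivalent to 1/1 = 1.0000 mol SiO2.
M(SiO2) = 1×28.085 + 2×15.999 = 60.083 g/mol.
Mass of SiO2 per formula unit = 1.0000 × 60.083 = 60.083 g.
SiO2 wt% = 60.083 / 196.025 × 100 = 30.65%.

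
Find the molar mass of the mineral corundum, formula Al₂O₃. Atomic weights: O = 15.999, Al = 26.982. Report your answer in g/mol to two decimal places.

101.96 g/mol

Al: 2 × 26.982 = 53.9640
O: 3 × 15.999 = 47.9970
Summing the contributions gives the formula mass.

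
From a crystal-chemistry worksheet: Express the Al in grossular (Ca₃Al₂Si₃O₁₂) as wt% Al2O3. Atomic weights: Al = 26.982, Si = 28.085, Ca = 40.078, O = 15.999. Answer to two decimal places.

Molar mass of Ca₃Al₂Si₃O₁₂ = 3·40.078 + 2·26.982 + 3·28.085 + 12·15.999 = 450.441 g/mol.
Each formula unit contains 2 Al, equivalent to 2/2 = 1.0000 mol Al2O3.
M(Al2O3) = 2×26.982 + 3×15.999 = 101.961 g/mol.
Mass of Al2O3 per formula unit = 1.0000 × 101.961 = 101.961 g.
Al2O3 wt% = 101.961 / 450.441 × 100 = 22.64%.

22.64 wt%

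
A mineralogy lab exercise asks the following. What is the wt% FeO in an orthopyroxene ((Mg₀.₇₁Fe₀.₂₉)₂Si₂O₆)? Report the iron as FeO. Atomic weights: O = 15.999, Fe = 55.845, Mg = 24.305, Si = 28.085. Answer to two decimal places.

19.02 wt%

Molar mass of (Mg₀.₇₁Fe₀.₂₉)₂Si₂O₆ = 1.42·24.305 + 0.58·55.845 + 2·28.085 + 6·15.999 = 219.067 g/mol.
Each formula unit contains 0.58 Fe, equivalent to 0.58/1 = 0.5800 mol FeO.
M(FeO) = 1×55.845 + 1×15.999 = 71.844 g/mol.
Mass of FeO per formula unit = 0.5800 × 71.844 = 41.670 g.
FeO wt% = 41.670 / 219.067 × 100 = 19.02%.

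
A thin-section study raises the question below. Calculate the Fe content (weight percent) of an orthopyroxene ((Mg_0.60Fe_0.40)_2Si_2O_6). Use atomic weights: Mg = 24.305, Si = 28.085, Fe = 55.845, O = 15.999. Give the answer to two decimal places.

M((Mg_0.60Fe_0.40)_2Si_2O_6) = 226.006 g/mol.
Fe contributes 0.80 × 55.845 = 44.676 g per mole.
44.676/226.006 = 0.1977 → 19.77%.

19.77 weight percent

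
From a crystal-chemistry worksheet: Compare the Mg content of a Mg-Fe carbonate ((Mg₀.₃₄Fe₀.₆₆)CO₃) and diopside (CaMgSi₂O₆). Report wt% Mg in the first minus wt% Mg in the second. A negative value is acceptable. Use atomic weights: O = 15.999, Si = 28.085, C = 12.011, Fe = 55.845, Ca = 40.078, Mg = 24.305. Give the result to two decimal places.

-3.36 percentage points

Mg in (Mg₀.₃₄Fe₀.₆₆)CO₃: molar mass 105.129 g/mol; 0.34×24.305 = 8.264 g → 7.86 wt%.
Mg in CaMgSi₂O₆: molar mass 216.547 g/mol; 1×24.305 = 24.305 g → 11.22 wt%.
Difference = 7.86 − 11.22 = -3.36 percentage points.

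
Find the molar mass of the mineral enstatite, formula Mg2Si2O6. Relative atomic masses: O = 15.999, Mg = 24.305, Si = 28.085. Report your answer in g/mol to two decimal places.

Mg: 2 × 24.305 = 48.6100
Si: 2 × 28.085 = 56.1700
O: 6 × 15.999 = 95.9940
Summing the contributions gives the formula mass.

200.77 g/mol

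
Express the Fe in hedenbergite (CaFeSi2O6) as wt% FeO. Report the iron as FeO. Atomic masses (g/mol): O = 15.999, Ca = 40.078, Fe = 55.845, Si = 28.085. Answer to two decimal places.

28.96 wt%

Molar mass of CaFeSi2O6 = 1×40.078 + 1×55.845 + 2×28.085 + 6×15.999 = 248.087 g/mol.
Each formula unit contains 1 Fe, equivalent to 1/1 = 1.0000 mol FeO.
M(FeO) = 1×55.845 + 1×15.999 = 71.844 g/mol.
Mass of FeO per formula unit = 1.0000 × 71.844 = 71.844 g.
FeO wt% = 71.844 / 248.087 × 100 = 28.96%.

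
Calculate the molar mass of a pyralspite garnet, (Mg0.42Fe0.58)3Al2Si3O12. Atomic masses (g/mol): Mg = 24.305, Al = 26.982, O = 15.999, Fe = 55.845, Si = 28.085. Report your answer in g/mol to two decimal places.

458.00 g/mol

Mg: 1.26 × 24.305 = 30.6243
Fe: 1.74 × 55.845 = 97.1703
Al: 2 × 26.982 = 53.9640
Si: 3 × 28.085 = 84.2550
O: 12 × 15.999 = 191.9880
Summing the contributions gives the formula mass.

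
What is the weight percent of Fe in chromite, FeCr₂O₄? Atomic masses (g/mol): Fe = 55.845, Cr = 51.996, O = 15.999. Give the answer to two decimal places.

24.95 mass %

Formula mass = 1*55.845 + 2*51.996 + 4*15.999 = 223.833 g/mol, of which 55.845 g is Fe.
So Fe makes up 55.845/223.833 = 0.2495 of the mass, i.e. 24.95%.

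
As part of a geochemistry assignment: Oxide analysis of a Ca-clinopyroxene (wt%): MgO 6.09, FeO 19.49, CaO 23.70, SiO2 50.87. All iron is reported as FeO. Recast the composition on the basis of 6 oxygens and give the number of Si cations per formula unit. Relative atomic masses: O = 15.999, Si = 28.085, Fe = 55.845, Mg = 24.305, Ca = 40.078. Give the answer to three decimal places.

2.001 Si apfu

MgO: 6.09/40.304 = 0.15110 mol → 0.15110 mol Mg, 0.15110 mol O.
FeO: 19.49/71.844 = 0.27128 mol → 0.27128 mol Fe, 0.27128 mol O.
CaO: 23.70/56.077 = 0.42263 mol → 0.42263 mol Ca, 0.42263 mol O.
SiO2: 50.87/60.083 = 0.84666 mol → 0.84666 mol Si, 1.69332 mol O.
Total oxygen = 2.53833 mol. Normalization factor = 6/2.53833 = 2.36376.
Si per 6 O = 0.84666 × 2.36376 = 2.001.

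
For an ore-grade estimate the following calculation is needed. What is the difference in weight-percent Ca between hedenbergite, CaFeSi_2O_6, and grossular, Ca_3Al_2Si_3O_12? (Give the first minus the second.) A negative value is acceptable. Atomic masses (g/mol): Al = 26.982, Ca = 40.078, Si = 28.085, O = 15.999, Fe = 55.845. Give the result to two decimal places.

-10.54 percentage points

First mineral: 40.078 g Ca in 248.087 g formula = 16.15 wt% Ca.
Second mineral: 120.234 g Ca in 450.441 g formula = 26.69 wt% Ca.
16.15% − 26.69% gives a difference of -10.54 percentage points.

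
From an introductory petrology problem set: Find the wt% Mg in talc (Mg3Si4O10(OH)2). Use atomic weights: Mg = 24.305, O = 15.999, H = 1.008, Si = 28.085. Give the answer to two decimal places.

19.23 weight percent

Formula mass = 3×24.305 + 4×28.085 + 12×15.999 + 2×1.008 = 379.259 g/mol, of which 72.915 g is Mg.
So Mg makes up 72.915/379.259 = 0.1923 of the mass, i.e. 19.23%.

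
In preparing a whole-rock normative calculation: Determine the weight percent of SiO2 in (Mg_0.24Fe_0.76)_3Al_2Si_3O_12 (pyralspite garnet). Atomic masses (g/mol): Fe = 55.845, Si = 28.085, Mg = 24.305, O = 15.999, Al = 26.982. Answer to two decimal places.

37.94 wt%

M((Mg_0.24Fe_0.76)_3Al_2Si_3O_12) = 475.033 g/mol; M(SiO2) = 60.083 g/mol.
Moles SiO2 per formula unit = 3 Si ÷ 1 = 3.0000.
SiO2 fraction = (3.0000 × 60.083) / 475.033 = 180.249/475.033 = 0.3794.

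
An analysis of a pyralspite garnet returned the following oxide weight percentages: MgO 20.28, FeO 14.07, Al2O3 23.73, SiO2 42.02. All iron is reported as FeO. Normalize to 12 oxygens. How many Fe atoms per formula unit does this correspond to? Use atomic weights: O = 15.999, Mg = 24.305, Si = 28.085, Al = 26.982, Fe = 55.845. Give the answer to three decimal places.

0.841 Fe apfu

MgO: 20.28/40.304 = 0.50318 mol → 0.50318 mol Mg, 0.50318 mol O.
FeO: 14.07/71.844 = 0.19584 mol → 0.19584 mol Fe, 0.19584 mol O.
Al2O3: 23.73/101.961 = 0.23274 mol → 0.46548 mol Al, 0.69822 mol O.
SiO2: 42.02/60.083 = 0.69937 mol → 0.69937 mol Si, 1.39874 mol O.
Total oxygen = 2.79598 mol. Normalization factor = 12/2.79598 = 4.29188.
Fe per 12 O = 0.19584 × 4.29188 = 0.841.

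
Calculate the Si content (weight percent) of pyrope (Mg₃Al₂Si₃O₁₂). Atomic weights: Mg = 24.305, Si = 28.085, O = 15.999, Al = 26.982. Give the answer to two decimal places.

20.90 weight percent

Molar mass of Mg₃Al₂Si₃O₁₂: 3*24.305 + 2*26.982 + 3*28.085 + 12*15.999 = 403.122 g/mol.
Mass of Si per formula unit: 3 × 28.085 = 84.255 g.
Weight fraction Si = 84.255 / 403.122 = 0.2090.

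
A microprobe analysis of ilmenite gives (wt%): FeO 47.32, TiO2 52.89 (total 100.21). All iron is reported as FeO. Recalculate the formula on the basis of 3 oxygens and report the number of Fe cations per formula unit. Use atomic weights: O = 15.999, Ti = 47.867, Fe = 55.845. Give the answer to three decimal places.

FeO (M=71.844): mol = 0.65865; Fe = 0.65865, O = 0.65865.
TiO2 (M=79.865): mol = 0.66224; Ti = 0.66224, O = 1.32448.
ΣO = 1.98313; factor = 3/ΣO = 1.51276.
Fe apfu = 0.65865 × 1.51276 = 0.996.

0.996 Fe apfu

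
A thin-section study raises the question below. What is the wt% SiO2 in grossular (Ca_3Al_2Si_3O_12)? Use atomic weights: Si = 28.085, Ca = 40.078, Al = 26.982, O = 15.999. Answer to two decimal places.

Molar mass of Ca_3Al_2Si_3O_12 = 3*40.078 + 2*26.982 + 3*28.085 + 12*15.999 = 450.441 g/mol.
Each formula unit contains 3 Si, equivalent to 3/1 = 3.0000 mol SiO2.
M(SiO2) = 1×28.085 + 2×15.999 = 60.083 g/mol.
Mass of SiO2 per formula unit = 3.0000 × 60.083 = 180.249 g.
SiO2 wt% = 180.249 / 450.441 × 100 = 40.02%.

40.02 wt%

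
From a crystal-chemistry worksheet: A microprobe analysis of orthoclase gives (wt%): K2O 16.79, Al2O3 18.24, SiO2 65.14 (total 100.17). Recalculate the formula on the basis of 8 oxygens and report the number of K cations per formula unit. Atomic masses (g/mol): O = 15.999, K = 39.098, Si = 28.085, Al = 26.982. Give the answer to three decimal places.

K2O: 16.79/94.195 = 0.17825 mol → 0.35650 mol K, 0.17825 mol O.
Al2O3: 18.24/101.961 = 0.17889 mol → 0.35778 mol Al, 0.53667 mol O.
SiO2: 65.14/60.083 = 1.08417 mol → 1.08417 mol Si, 2.16834 mol O.
Total oxygen = 2.88326 mol. Normalization factor = 8/2.88326 = 2.77464.
K per 8 O = 0.35650 × 2.77464 = 0.989.

0.989 K apfu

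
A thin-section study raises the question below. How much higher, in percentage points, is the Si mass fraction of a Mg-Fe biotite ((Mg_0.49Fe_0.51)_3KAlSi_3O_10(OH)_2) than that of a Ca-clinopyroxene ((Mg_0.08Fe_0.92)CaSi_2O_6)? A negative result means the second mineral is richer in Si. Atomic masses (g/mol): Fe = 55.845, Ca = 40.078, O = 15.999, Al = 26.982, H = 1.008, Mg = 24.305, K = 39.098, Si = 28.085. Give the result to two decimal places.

-4.77 percentage points

First mineral: 84.255 g Si in 465.510 g formula = 18.10 wt% Si.
Second mineral: 56.170 g Si in 245.564 g formula = 22.87 wt% Si.
18.10% − 22.87% gives a difference of -4.77 percentage points.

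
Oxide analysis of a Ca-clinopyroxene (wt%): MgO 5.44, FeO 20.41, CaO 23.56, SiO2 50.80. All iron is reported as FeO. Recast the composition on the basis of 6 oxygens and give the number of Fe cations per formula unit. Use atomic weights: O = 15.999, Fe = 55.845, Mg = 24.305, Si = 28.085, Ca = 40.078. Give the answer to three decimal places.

MgO (M=40.304): mol = 0.13497; Mg = 0.13497, O = 0.13497.
FeO (M=71.844): mol = 0.28409; Fe = 0.28409, O = 0.28409.
CaO (M=56.077): mol = 0.42014; Ca = 0.42014, O = 0.42014.
SiO2 (M=60.083): mol = 0.84550; Si = 0.84550, O = 1.69100.
ΣO = 2.53020; factor = 6/ΣO = 2.37135.
Fe apfu = 0.28409 × 2.37135 = 0.674.

0.674 Fe apfu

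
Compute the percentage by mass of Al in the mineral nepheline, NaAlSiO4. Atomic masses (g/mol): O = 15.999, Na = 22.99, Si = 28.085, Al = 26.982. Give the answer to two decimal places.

Molar mass of NaAlSiO4: 1·22.99 + 1·26.982 + 1·28.085 + 4·15.999 = 142.053 g/mol.
Mass of Al per formula unit: 1 × 26.982 = 26.982 g.
Weight fraction Al = 26.982 / 142.053 = 0.1899.

18.99 weight percent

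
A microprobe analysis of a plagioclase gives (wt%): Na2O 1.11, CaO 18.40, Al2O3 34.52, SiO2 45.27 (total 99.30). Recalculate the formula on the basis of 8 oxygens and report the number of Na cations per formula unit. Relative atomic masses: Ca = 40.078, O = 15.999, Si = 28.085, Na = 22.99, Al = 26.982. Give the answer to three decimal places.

Na2O (M=61.979): mol = 0.01791; Na = 0.03582, O = 0.01791.
CaO (M=56.077): mol = 0.32812; Ca = 0.32812, O = 0.32812.
Al2O3 (M=101.961): mol = 0.33856; Al = 0.67712, O = 1.01568.
SiO2 (M=60.083): mol = 0.75346; Si = 0.75346, O = 1.50692.
ΣO = 2.86863; factor = 8/ΣO = 2.78879.
Na apfu = 0.03582 × 2.78879 = 0.100.

0.100 Na apfu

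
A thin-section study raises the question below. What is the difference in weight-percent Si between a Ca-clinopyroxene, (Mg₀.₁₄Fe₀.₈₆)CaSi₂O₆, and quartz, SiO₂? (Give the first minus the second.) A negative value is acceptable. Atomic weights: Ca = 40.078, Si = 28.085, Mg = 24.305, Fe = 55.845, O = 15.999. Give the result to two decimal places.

-23.69 percentage points

Si in (Mg₀.₁₄Fe₀.₈₆)CaSi₂O₆: molar mass 243.671 g/mol; 2×28.085 = 56.170 g → 23.05 wt%.
Si in SiO₂: molar mass 60.083 g/mol; 1×28.085 = 28.085 g → 46.74 wt%.
Difference = 23.05 − 46.74 = -23.69 percentage points.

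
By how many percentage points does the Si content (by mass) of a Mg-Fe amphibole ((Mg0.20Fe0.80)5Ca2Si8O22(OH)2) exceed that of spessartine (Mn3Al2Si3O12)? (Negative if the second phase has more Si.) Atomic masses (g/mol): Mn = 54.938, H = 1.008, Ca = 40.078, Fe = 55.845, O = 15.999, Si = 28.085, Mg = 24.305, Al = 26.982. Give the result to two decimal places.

6.92 percentage points

First mineral: 224.680 g Si in 938.513 g formula = 23.94 wt% Si.
Second mineral: 84.255 g Si in 495.021 g formula = 17.02 wt% Si.
23.94% − 17.02% gives a difference of 6.92 percentage points.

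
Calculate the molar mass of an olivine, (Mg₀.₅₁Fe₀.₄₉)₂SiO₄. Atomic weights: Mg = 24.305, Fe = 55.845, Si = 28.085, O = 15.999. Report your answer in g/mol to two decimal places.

The formula mass is the sum 1.02(24.305) + 0.98(55.845) + 1(28.085) + 4(15.999).

171.60 g/mol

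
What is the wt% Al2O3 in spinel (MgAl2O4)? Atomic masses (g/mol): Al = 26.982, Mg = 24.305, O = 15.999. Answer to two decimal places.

71.67 wt%

M(MgAl2O4) = 142.265 g/mol; M(Al2O3) = 101.961 g/mol.
Moles Al2O3 per formula unit = 2 Al ÷ 2 = 1.0000.
Al2O3 fraction = (1.0000 × 101.961) / 142.265 = 101.961/142.265 = 0.7167.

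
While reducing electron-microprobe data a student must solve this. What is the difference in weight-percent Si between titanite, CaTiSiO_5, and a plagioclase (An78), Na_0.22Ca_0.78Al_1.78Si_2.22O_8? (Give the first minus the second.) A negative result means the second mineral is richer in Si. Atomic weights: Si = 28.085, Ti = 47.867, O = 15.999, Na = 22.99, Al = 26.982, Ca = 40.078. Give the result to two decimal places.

-8.37 percentage points

First mineral: 28.085 g Si in 196.025 g formula = 14.33 wt% Si.
Second mineral: 62.349 g Si in 274.687 g formula = 22.70 wt% Si.
14.33% − 22.70% gives a difference of -8.37 percentage points.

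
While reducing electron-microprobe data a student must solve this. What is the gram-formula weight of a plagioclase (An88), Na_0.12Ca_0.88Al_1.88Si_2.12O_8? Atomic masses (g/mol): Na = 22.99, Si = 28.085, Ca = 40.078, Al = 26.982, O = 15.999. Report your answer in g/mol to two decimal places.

The formula mass is the sum 0.12×22.99 + 0.88×40.078 + 1.88×26.982 + 2.12×28.085 + 8×15.999.

276.29 g/mol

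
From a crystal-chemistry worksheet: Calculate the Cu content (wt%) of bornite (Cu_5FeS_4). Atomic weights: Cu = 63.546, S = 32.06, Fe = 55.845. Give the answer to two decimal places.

63.32 wt%

Molar mass of Cu_5FeS_4: 5*63.546 + 1*55.845 + 4*32.06 = 501.815 g/mol.
Mass of Cu per formula unit: 5 × 63.546 = 317.730 g.
Weight fraction Cu = 317.730 / 501.815 = 0.6332.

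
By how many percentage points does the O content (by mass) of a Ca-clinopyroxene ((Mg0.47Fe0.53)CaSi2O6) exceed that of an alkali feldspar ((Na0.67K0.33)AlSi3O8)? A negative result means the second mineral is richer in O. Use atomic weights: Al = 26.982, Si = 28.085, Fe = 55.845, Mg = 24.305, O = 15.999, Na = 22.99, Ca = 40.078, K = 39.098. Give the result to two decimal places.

O in (Mg0.47Fe0.53)CaSi2O6: molar mass 233.263 g/mol; 6×15.999 = 95.994 g → 41.15 wt%.
O in (Na0.67K0.33)AlSi3O8: molar mass 267.535 g/mol; 8×15.999 = 127.992 g → 47.84 wt%.
Difference = 41.15 − 47.84 = -6.69 percentage points.

-6.69 percentage points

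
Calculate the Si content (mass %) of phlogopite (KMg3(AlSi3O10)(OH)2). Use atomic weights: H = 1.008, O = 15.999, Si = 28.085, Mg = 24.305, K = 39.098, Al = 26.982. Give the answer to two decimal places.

20.19 mass %

Molar mass of KMg3(AlSi3O10)(OH)2: 1*39.098 + 3*24.305 + 1*26.982 + 3*28.085 + 12*15.999 + 2*1.008 = 417.254 g/mol.
Mass of Si per formula unit: 3 × 28.085 = 84.255 g.
Weight fraction Si = 84.255 / 417.254 = 0.2019.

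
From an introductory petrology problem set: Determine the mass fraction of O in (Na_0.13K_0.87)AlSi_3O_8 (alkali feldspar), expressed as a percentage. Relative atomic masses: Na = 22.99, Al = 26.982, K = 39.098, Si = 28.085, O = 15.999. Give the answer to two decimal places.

M((Na_0.13K_0.87)AlSi_3O_8) = 276.233 g/mol.
O contributes 8 × 15.999 = 127.992 g per mole.
127.992/276.233 = 0.4633 → 46.33%.

46.33 wt%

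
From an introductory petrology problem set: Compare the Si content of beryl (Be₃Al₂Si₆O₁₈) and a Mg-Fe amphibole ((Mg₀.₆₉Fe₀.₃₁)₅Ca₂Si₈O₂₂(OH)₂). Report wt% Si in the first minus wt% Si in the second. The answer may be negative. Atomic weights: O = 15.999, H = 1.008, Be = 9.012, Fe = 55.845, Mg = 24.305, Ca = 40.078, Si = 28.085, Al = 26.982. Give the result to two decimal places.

5.26 percentage points

First mineral: 168.510 g Si in 537.492 g formula = 31.35 wt% Si.
Second mineral: 224.680 g Si in 861.240 g formula = 26.09 wt% Si.
31.35% − 26.09% gives a difference of 5.26 percentage points.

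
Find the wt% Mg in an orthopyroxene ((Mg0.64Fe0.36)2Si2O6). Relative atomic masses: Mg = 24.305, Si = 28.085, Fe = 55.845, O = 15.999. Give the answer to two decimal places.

M((Mg0.64Fe0.36)2Si2O6) = 223.483 g/mol.
Mg contributes 1.28 × 24.305 = 31.110 g per mole.
31.110/223.483 = 0.1392 → 13.92%.

13.92 weight percent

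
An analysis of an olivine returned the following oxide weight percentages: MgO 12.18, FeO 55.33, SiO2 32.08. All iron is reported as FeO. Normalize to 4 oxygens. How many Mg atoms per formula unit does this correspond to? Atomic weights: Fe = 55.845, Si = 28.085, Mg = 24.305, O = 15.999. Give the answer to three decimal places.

0.565 Mg apfu

12.18 wt% MgO ÷ 40.304 g/mol = 0.30220 mol, giving 0.30220 Mg and 0.30220 O.
55.33 wt% FeO ÷ 71.844 g/mol = 0.77014 mol, giving 0.77014 Fe and 0.77014 O.
32.08 wt% SiO2 ÷ 60.083 g/mol = 0.53393 mol, giving 0.53393 Si and 1.06786 O.
Oxygen sums to 2.14020; scaling by 4/2.14020 = 1.86898 puts the formula on 4 O.
Mg: 0.30220 × 1.86898 = 0.565 atoms per formula unit.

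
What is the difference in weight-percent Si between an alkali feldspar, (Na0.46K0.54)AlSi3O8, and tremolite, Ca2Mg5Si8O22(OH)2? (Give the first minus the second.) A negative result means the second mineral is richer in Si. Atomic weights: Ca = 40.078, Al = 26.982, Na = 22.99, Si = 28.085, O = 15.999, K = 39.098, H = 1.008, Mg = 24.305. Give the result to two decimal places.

3.44 percentage points

Si in (Na0.46K0.54)AlSi3O8: molar mass 270.917 g/mol; 3×28.085 = 84.255 g → 31.10 wt%.
Si in Ca2Mg5Si8O22(OH)2: molar mass 812.353 g/mol; 8×28.085 = 224.680 g → 27.66 wt%.
Difference = 31.10 − 27.66 = 3.44 percentage points.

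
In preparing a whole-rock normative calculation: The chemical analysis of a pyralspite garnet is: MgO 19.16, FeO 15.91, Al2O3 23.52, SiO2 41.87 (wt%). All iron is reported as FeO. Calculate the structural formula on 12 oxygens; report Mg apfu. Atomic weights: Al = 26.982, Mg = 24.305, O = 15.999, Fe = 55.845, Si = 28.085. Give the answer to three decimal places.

MgO: 19.16/40.304 = 0.47539 mol → 0.47539 mol Mg, 0.47539 mol O.
FeO: 15.91/71.844 = 0.22145 mol → 0.22145 mol Fe, 0.22145 mol O.
Al2O3: 23.52/101.961 = 0.23068 mol → 0.46136 mol Al, 0.69204 mol O.
SiO2: 41.87/60.083 = 0.69687 mol → 0.69687 mol Si, 1.39374 mol O.
Total oxygen = 2.78262 mol. Normalization factor = 12/2.78262 = 4.31248.
Mg per 12 O = 0.47539 × 4.31248 = 2.050.

2.050 Mg apfu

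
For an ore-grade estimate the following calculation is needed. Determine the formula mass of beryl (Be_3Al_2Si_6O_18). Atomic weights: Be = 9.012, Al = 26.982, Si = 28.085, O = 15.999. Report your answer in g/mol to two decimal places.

537.49 g/mol

Be: 3 × 9.012 = 27.0360
Al: 2 × 26.982 = 53.9640
Si: 6 × 28.085 = 168.5100
O: 18 × 15.999 = 287.9820
Summing the contributions gives the formula mass.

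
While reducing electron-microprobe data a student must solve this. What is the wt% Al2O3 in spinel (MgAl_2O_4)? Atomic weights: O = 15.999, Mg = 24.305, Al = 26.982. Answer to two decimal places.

Molar mass of MgAl_2O_4 = 1*24.305 + 2*26.982 + 4*15.999 = 142.265 g/mol.
Each formula unit contains 2 Al, equivalent to 2/2 = 1.0000 mol Al2O3.
M(Al2O3) = 2×26.982 + 3×15.999 = 101.961 g/mol.
Mass of Al2O3 per formula unit = 1.0000 × 101.961 = 101.961 g.
Al2O3 wt% = 101.961 / 142.265 × 100 = 71.67%.

71.67 wt%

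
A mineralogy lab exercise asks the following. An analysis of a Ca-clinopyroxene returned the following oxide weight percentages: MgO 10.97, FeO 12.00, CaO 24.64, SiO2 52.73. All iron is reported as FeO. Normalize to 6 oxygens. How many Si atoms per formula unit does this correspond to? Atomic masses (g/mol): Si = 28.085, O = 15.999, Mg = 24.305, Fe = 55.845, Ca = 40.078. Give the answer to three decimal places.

1.999 Si apfu

MgO (M=40.304): mol = 0.27218; Mg = 0.27218, O = 0.27218.
FeO (M=71.844): mol = 0.16703; Fe = 0.16703, O = 0.16703.
CaO (M=56.077): mol = 0.43940; Ca = 0.43940, O = 0.43940.
SiO2 (M=60.083): mol = 0.87762; Si = 0.87762, O = 1.75524.
ΣO = 2.63385; factor = 6/ΣO = 2.27803.
Si apfu = 0.87762 × 2.27803 = 1.999.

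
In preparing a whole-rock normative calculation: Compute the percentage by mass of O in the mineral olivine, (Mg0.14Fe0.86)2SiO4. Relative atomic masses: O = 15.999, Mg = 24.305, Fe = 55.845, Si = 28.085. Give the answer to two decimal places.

Formula mass = 0.28·24.305 + 1.72·55.845 + 1·28.085 + 4·15.999 = 194.940 g/mol, of which 63.996 g is O.
So O makes up 63.996/194.940 = 0.3283 of the mass, i.e. 32.83%.

32.83 mass %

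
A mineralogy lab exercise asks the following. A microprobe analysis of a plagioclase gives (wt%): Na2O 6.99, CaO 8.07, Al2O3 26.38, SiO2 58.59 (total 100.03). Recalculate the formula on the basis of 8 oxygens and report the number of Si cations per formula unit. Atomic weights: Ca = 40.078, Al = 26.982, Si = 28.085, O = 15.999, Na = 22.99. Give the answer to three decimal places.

6.99 wt% Na2O ÷ 61.979 g/mol = 0.11278 mol, giving 0.22556 Na and 0.11278 O.
8.07 wt% CaO ÷ 56.077 g/mol = 0.14391 mol, giving 0.14391 Ca and 0.14391 O.
26.38 wt% Al2O3 ÷ 101.961 g/mol = 0.25873 mol, giving 0.51746 Al and 0.77619 O.
58.59 wt% SiO2 ÷ 60.083 g/mol = 0.97515 mol, giving 0.97515 Si and 1.95030 O.
Oxygen sums to 2.98318; scaling by 8/2.98318 = 2.68170 puts the formula on 8 O.
Si: 0.97515 × 2.68170 = 2.615 atoms per formula unit.

2.615 Si apfu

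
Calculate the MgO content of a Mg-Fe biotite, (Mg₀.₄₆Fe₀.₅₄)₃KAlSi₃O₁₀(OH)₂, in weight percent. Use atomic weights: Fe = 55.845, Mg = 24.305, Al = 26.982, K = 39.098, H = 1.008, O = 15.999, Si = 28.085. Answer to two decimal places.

M((Mg₀.₄₆Fe₀.₅₄)₃KAlSi₃O₁₀(OH)₂) = 468.349 g/mol; M(MgO) = 40.304 g/mol.
Moles MgO per formula unit = 1.38 Mg ÷ 1 = 1.3800.
MgO fraction = (1.3800 × 40.304) / 468.349 = 55.620/468.349 = 0.1188.

11.88 wt%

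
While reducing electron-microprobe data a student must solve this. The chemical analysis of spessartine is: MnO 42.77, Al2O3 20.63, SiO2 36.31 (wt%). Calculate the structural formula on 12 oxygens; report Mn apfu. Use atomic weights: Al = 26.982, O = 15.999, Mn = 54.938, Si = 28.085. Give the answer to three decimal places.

2.991 Mn apfu

MnO: 42.77/70.937 = 0.60293 mol → 0.60293 mol Mn, 0.60293 mol O.
Al2O3: 20.63/101.961 = 0.20233 mol → 0.40466 mol Al, 0.60699 mol O.
SiO2: 36.31/60.083 = 0.60433 mol → 0.60433 mol Si, 1.20866 mol O.
Total oxygen = 2.41858 mol. Normalization factor = 12/2.41858 = 4.96159.
Mn per 12 O = 0.60293 × 4.96159 = 2.991.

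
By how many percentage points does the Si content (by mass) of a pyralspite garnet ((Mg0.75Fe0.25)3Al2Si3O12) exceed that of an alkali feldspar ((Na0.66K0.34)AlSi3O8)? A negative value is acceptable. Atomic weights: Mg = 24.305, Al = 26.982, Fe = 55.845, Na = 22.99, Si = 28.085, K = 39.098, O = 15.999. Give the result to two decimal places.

-11.73 percentage points

First mineral: 84.255 g Si in 426.777 g formula = 19.74 wt% Si.
Second mineral: 84.255 g Si in 267.696 g formula = 31.47 wt% Si.
19.74% − 31.47% gives a difference of -11.73 percentage points.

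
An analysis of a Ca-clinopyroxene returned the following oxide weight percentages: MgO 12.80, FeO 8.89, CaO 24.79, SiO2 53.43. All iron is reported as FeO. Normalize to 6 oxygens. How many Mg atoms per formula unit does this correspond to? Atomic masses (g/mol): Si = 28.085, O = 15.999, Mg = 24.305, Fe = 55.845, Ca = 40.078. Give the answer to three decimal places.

MgO: 12.80/40.304 = 0.31759 mol → 0.31759 mol Mg, 0.31759 mol O.
FeO: 8.89/71.844 = 0.12374 mol → 0.12374 mol Fe, 0.12374 mol O.
CaO: 24.79/56.077 = 0.44207 mol → 0.44207 mol Ca, 0.44207 mol O.
SiO2: 53.43/60.083 = 0.88927 mol → 0.88927 mol Si, 1.77854 mol O.
Total oxygen = 2.66194 mol. Normalization factor = 6/2.66194 = 2.25400.
Mg per 6 O = 0.31759 × 2.25400 = 0.716.

0.716 Mg apfu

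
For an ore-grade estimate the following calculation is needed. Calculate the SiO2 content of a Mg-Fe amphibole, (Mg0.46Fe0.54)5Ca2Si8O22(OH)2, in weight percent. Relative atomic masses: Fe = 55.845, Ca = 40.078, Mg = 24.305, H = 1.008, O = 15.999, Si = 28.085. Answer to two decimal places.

Molar mass of (Mg0.46Fe0.54)5Ca2Si8O22(OH)2 = 2.30·24.305 + 2.70·55.845 + 2·40.078 + 8·28.085 + 24·15.999 + 2·1.008 = 897.511 g/mol.
Each formula unit contains 8 Si, equivalent to 8/1 = 8.0000 mol SiO2.
M(SiO2) = 1×28.085 + 2×15.999 = 60.083 g/mol.
Mass of SiO2 per formula unit = 8.0000 × 60.083 = 480.664 g.
SiO2 wt% = 480.664 / 897.511 × 100 = 53.56%.

53.56 wt%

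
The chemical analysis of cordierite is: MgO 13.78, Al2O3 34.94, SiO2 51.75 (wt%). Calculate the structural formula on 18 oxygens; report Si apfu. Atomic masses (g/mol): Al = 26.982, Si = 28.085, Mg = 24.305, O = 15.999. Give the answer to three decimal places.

5.013 Si apfu

MgO (M=40.304): mol = 0.34190; Mg = 0.34190, O = 0.34190.
Al2O3 (M=101.961): mol = 0.34268; Al = 0.68536, O = 1.02804.
SiO2 (M=60.083): mol = 0.86131; Si = 0.86131, O = 1.72262.
ΣO = 3.09256; factor = 18/ΣO = 5.82042.
Si apfu = 0.86131 × 5.82042 = 5.013.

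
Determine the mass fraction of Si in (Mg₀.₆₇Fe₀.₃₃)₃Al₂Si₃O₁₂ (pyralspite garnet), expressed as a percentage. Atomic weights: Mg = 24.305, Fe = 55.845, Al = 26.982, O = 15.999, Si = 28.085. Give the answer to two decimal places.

M((Mg₀.₆₇Fe₀.₃₃)₃Al₂Si₃O₁₂) = 434.347 g/mol.
Si contributes 3 × 28.085 = 84.255 g per mole.
84.255/434.347 = 0.1940 → 19.40%.

19.40 wt%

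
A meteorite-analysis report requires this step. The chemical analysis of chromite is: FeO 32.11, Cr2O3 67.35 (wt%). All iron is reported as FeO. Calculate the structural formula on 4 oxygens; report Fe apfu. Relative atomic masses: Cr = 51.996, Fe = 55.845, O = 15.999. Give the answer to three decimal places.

1.006 Fe apfu

32.11 wt% FeO ÷ 71.844 g/mol = 0.44694 mol, giving 0.44694 Fe and 0.44694 O.
67.35 wt% Cr2O3 ÷ 151.989 g/mol = 0.44312 mol, giving 0.88624 Cr and 1.32936 O.
Oxygen sums to 1.77630; scaling by 4/1.77630 = 2.25187 puts the formula on 4 O.
Fe: 0.44694 × 2.25187 = 1.006 atoms per formula unit.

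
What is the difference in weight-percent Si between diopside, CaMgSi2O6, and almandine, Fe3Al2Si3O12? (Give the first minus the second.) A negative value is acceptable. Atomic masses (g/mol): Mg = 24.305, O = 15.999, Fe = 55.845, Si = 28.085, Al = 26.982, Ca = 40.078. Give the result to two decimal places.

9.01 percentage points

Si in CaMgSi2O6: molar mass 216.547 g/mol; 2×28.085 = 56.170 g → 25.94 wt%.
Si in Fe3Al2Si3O12: molar mass 497.742 g/mol; 3×28.085 = 84.255 g → 16.93 wt%.
Difference = 25.94 − 16.93 = 9.01 percentage points.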